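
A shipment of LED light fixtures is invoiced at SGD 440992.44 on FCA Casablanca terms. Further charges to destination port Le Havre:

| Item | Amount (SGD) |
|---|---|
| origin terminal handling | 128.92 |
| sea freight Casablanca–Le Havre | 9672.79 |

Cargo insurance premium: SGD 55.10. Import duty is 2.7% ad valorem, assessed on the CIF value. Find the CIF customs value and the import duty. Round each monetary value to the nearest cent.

CIF = FCA price + pre-shipment costs + freight + insurance
CIF = 440992.44 + 128.92 + 9672.79 + 55.10 = 450849.25
Import duty = 450849.25 × 2.7% = 12172.93

CIF value: SGD 450849.25; import duty: SGD 12172.93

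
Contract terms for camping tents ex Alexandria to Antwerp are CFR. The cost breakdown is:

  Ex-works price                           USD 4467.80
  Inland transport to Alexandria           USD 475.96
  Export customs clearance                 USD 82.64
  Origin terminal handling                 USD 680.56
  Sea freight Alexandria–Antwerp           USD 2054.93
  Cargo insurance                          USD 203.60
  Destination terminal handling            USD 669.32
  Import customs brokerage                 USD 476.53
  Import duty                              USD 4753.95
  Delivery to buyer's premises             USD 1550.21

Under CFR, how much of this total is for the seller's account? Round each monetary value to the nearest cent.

CFR: the seller pays costs through ocean freight to the destination port, but not insurance.
Seller's account: goods 4467.80 + inland to port 475.96 + export clearance 82.64 + origin terminal 680.56 + freight 2054.93 = 7761.89
Buyer's account: insurance 203.60 + destination terminal 669.32 + brokerage 476.53 + duty 4753.95 + delivery 1550.21 = 7653.61

Seller's account: USD 7761.89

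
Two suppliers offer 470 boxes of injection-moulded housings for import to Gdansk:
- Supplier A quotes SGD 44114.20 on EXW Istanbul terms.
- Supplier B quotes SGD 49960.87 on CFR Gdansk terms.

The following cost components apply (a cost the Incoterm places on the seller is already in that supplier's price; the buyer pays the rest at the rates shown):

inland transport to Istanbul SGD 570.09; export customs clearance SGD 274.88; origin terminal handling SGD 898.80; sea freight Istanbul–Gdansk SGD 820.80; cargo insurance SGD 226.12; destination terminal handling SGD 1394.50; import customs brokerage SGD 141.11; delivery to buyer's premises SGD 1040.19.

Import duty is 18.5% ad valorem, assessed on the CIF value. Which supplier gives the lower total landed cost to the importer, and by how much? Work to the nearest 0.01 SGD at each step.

Supplier A is cheaper by SGD 3889.29

Supplier A (EXW):
CIF value = EXW price + inland to port + export clearance + origin terminal + freight + insurance = 44114.20 + 570.09 + 274.88 + 898.80 + 820.80 + 226.12 = 46904.89
Import duty = 46904.89 × 18.5% = 8677.40
Buyer bears (A): 570.09 + 274.88 + 898.80 + 820.80 + 226.12 + 1394.50 + 141.11 + 1040.19 = 5366.49
Landed cost (A) = invoice 44114.20 + 5366.49 + duty 8677.40 = 58158.09
Supplier B (CFR):
CIF value = CFR price + insurance = 49960.87 + 226.12 = 50186.99
Import duty = 50186.99 × 18.5% = 9284.59
Buyer bears (B): 226.12 + 1394.50 + 141.11 + 1040.19 = 2801.92
Landed cost (B) = invoice 49960.87 + 2801.92 + duty 9284.59 = 62047.38
Difference = |58158.09 − 62047.38| = 3889.29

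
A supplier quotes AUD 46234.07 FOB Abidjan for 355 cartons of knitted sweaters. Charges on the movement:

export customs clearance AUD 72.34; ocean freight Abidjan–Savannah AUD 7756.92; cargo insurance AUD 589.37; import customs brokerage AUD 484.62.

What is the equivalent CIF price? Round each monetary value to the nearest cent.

Not relevant to the conversion: export clearance — on the seller under both FOB and CIF; already in the FOB price and stays in the CIF price. brokerage — on the buyer under both terms; not part of either seller's price.
From FOB to CIF, the seller additionally bears: freight, insurance.
CIF price = 46234.07 + 7756.92 + 589.37 = 54580.36

CIF price: AUD 54580.36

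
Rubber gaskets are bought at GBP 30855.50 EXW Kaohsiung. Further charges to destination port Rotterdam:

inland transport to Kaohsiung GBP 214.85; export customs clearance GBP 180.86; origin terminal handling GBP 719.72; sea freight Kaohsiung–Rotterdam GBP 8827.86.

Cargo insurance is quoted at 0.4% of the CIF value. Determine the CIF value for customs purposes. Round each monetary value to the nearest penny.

Let C be the CIF value. C = EXW price + pre-shipment costs + freight + 0.4% × C
C − 0.4% × C = 30855.50 + 214.85 + 180.86 + 719.72 + 8827.86
0.996 × C = 40798.79
C = 40798.79 / 0.996 = 40962.64
Insurance premium = 0.4% × 40962.64 = 163.85

CIF value: GBP 40962.64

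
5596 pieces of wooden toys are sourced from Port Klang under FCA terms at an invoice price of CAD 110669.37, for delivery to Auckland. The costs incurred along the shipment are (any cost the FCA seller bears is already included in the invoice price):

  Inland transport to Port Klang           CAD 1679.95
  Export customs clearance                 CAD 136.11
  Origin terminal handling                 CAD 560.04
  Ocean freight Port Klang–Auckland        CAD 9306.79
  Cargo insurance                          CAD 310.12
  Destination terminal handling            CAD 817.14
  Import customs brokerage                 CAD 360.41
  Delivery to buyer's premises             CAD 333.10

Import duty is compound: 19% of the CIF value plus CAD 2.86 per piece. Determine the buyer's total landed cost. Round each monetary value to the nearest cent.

Total landed cost: CAD 161322.33

FCA: the seller delivers export-cleared goods to the carrier; the buyer bears costs from that point.
Already in the invoice (seller's account under FCA): inland to port, export clearance — exclude.
CIF value = FCA price + origin terminal + freight + insurance = 110669.37 + 560.04 + 9306.79 + 310.12 = 120846.32
Ad valorem component: 120846.32 × 19% = 22960.80
Specific component: 5596 × 2.86 = 16004.56
Import duty = 22960.80 + 16004.56 = 38965.36
Buyer bears: origin terminal 560.04 + freight 9306.79 + insurance 310.12 + destination terminal 817.14 + brokerage 360.41 + delivery 333.10 + duty 38965.36 = 50652.96
Landed cost = invoice 110669.37 + 50652.96 = 161322.33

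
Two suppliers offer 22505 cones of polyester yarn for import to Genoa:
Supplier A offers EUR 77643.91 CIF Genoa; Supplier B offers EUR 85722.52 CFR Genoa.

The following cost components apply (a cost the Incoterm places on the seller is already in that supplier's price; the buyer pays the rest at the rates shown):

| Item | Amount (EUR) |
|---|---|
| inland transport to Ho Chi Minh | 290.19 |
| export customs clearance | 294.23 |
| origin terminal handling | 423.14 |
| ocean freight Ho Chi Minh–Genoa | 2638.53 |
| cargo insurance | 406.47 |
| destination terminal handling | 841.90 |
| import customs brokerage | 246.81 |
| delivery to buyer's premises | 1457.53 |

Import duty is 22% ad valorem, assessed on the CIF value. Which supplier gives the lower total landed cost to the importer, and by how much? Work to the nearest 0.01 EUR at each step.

Supplier A (CIF):
The CIF price already equals the CIF value: 77643.91
Import duty = 77643.91 × 22% = 17081.66
Buyer bears (A): 841.90 + 246.81 + 1457.53 = 2546.24
Landed cost (A) = invoice 77643.91 + 2546.24 + duty 17081.66 = 97271.81
Supplier B (CFR):
CIF value = CFR price + insurance = 85722.52 + 406.47 = 86128.99
Import duty = 86128.99 × 22% = 18948.38
Buyer bears (B): 406.47 + 841.90 + 246.81 + 1457.53 = 2952.71
Landed cost (B) = invoice 85722.52 + 2952.71 + duty 18948.38 = 107623.61
Difference = |97271.81 − 107623.61| = 10351.80

Supplier A is cheaper by EUR 10351.80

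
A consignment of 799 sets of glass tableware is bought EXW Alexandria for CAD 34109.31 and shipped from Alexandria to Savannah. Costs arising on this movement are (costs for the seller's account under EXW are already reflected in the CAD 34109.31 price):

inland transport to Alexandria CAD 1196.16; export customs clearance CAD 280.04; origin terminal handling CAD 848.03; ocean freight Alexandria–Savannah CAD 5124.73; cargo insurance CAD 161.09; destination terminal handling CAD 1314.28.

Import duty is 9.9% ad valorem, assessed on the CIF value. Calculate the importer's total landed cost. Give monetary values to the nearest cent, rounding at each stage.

EXW: the seller makes goods available at their premises; the buyer bears all onward costs.
CIF value = EXW price + inland to port + export clearance + origin terminal + freight + insurance = 34109.31 + 1196.16 + 280.04 + 848.03 + 5124.73 + 161.09 = 41719.36
Import duty = 41719.36 × 9.9% = 4130.22
Buyer bears: inland to port 1196.16 + export clearance 280.04 + origin terminal 848.03 + freight 5124.73 + insurance 161.09 + destination terminal 1314.28 + duty 4130.22 = 13054.55
Landed cost = invoice 34109.31 + 13054.55 = 47163.86

Total landed cost: CAD 47163.86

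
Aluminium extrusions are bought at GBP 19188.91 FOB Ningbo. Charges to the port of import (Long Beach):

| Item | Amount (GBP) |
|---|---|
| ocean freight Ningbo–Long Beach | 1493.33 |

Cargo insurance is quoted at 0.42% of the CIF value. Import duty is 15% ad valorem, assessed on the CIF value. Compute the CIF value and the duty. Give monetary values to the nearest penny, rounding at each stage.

CIF value: GBP 20769.47; import duty: GBP 3115.42

Let C be the CIF value. C = FOB price + freight + 0.42% × C
C − 0.42% × C = 19188.91 + 1493.33
0.9958 × C = 20682.24
C = 20682.24 / 0.9958 = 20769.47
Insurance premium = 0.42% × 20769.47 = 87.23
Import duty = 20769.47 × 15% = 3115.42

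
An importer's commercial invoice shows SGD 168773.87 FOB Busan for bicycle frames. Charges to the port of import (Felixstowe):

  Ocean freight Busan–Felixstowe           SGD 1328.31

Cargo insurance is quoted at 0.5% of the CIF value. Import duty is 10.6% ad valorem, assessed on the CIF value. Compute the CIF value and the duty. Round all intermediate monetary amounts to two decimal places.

CIF value: SGD 170956.96; import duty: SGD 18121.44

Let C be the CIF value. C = FOB price + freight + 0.5% × C
C − 0.5% × C = 168773.87 + 1328.31
0.995 × C = 170102.18
C = 170102.18 / 0.995 = 170956.96
Insurance premium = 0.5% × 170956.96 = 854.78
Import duty = 170956.96 × 10.6% = 18121.44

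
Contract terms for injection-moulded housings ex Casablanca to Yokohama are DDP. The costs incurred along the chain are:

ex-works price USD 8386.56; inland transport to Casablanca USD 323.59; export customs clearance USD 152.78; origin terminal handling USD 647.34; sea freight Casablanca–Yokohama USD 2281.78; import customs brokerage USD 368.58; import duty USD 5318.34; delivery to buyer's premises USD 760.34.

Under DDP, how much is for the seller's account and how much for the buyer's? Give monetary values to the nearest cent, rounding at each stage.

DDP: the seller bears all costs including import duty.
Seller's account: goods 8386.56 + inland to port 323.59 + export clearance 152.78 + origin terminal 647.34 + freight 2281.78 + brokerage 368.58 + duty 5318.34 + delivery 760.34 = 18239.31
Buyer's account: 0.00

Seller: USD 18239.31; buyer: USD 0.00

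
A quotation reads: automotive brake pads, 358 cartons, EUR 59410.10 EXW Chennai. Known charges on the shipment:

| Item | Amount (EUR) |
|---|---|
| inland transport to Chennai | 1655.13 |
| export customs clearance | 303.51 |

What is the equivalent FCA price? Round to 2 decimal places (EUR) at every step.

FCA price: EUR 61368.74

From EXW to FCA, the seller additionally bears: inland to port, export clearance.
FCA price = 59410.10 + 1655.13 + 303.51 = 61368.74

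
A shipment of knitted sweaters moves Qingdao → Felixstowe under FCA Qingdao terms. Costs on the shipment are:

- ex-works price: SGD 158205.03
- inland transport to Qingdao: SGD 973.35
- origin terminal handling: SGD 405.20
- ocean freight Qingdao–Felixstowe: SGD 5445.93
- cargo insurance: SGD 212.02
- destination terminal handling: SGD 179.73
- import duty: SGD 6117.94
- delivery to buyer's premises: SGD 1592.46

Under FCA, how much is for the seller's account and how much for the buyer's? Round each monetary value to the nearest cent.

FCA: the seller delivers export-cleared goods to the carrier; the buyer bears costs from that point.
Seller's account: goods 158205.03 + inland to port 973.35 = 159178.38
Buyer's account: origin terminal 405.20 + freight 5445.93 + insurance 212.02 + destination terminal 179.73 + duty 6117.94 + delivery 1592.46 = 13953.28

Seller: SGD 159178.38; buyer: SGD 13953.28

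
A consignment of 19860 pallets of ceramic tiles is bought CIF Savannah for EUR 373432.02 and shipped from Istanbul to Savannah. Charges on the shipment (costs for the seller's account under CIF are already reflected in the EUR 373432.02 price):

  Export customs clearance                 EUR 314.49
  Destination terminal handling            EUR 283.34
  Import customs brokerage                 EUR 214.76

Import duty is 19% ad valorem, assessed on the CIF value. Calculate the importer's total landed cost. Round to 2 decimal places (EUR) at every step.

Total landed cost: EUR 444882.20

CIF: the seller pays costs through ocean freight and marine insurance to the destination port.
Already in the invoice (seller's account under CIF): export clearance — exclude.
The CIF price already equals the CIF value: 373432.02
Import duty = 373432.02 × 19% = 70952.08
Buyer bears: destination terminal 283.34 + brokerage 214.76 + duty 70952.08 = 71450.18
Landed cost = invoice 373432.02 + 71450.18 = 444882.20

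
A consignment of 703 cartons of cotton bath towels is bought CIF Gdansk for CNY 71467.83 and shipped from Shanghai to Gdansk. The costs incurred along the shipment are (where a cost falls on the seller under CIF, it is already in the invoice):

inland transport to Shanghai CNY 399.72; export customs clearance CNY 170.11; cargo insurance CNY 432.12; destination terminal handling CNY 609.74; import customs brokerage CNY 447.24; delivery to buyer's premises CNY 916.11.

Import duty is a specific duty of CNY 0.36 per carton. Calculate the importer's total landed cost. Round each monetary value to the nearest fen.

CIF: the seller pays costs through ocean freight and marine insurance to the destination port.
Already in the invoice (seller's account under CIF): inland to port, export clearance, insurance — exclude.
The CIF price already equals the CIF value: 71467.83
Import duty = 703 × 0.36 = 253.08
Buyer bears: destination terminal 609.74 + brokerage 447.24 + delivery 916.11 + duty 253.08 = 2226.17
Landed cost = invoice 71467.83 + 2226.17 = 73694.00

Total landed cost: CNY 73694.00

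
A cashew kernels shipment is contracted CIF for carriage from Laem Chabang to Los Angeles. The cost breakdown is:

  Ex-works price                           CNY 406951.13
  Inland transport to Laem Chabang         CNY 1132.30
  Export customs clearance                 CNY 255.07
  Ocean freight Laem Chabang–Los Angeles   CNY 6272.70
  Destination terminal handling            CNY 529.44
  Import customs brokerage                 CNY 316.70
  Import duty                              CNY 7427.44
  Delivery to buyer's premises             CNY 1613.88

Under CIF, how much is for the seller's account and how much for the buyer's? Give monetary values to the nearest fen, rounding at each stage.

CIF: the seller pays costs through ocean freight and marine insurance to the destination port.
Seller's account: goods 406951.13 + inland to port 1132.30 + export clearance 255.07 + freight 6272.70 = 414611.20
Buyer's account: destination terminal 529.44 + brokerage 316.70 + duty 7427.44 + delivery 1613.88 = 9887.46

Seller: CNY 414611.20; buyer: CNY 9887.46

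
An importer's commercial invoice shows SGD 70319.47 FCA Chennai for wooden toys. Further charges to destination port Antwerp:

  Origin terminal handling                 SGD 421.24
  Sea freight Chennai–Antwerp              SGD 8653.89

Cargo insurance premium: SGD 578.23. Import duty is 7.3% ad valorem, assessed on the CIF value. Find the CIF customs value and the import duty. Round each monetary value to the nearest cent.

CIF value: SGD 79972.83; import duty: SGD 5838.02

CIF = FCA price + pre-shipment costs + freight + insurance
CIF = 70319.47 + 421.24 + 8653.89 + 578.23 = 79972.83
Import duty = 79972.83 × 7.3% = 5838.02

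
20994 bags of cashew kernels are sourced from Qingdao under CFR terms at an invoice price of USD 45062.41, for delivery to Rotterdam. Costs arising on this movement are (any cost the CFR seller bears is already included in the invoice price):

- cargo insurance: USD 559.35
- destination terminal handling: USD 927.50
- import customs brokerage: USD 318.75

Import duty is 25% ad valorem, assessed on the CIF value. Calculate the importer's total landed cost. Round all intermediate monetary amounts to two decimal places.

CFR: the seller pays costs through ocean freight to the destination port, but not insurance.
CIF value = CFR price + insurance = 45062.41 + 559.35 = 45621.76
Import duty = 45621.76 × 25% = 11405.44
Buyer bears: insurance 559.35 + destination terminal 927.50 + brokerage 318.75 + duty 11405.44 = 13211.04
Landed cost = invoice 45062.41 + 13211.04 = 58273.45

Total landed cost: USD 58273.45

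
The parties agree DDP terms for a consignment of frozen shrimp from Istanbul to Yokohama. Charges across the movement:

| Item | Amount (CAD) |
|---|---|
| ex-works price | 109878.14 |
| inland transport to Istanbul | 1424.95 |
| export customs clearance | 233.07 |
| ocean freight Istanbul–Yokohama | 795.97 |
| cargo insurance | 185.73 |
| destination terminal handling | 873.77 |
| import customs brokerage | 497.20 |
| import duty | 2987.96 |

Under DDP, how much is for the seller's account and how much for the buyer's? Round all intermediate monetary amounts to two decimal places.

DDP: the seller bears all costs including import duty.
Seller's account: goods 109878.14 + inland to port 1424.95 + export clearance 233.07 + freight 795.97 + insurance 185.73 + destination terminal 873.77 + brokerage 497.20 + duty 2987.96 = 116876.79
Buyer's account: 0.00

Seller: CAD 116876.79; buyer: CAD 0.00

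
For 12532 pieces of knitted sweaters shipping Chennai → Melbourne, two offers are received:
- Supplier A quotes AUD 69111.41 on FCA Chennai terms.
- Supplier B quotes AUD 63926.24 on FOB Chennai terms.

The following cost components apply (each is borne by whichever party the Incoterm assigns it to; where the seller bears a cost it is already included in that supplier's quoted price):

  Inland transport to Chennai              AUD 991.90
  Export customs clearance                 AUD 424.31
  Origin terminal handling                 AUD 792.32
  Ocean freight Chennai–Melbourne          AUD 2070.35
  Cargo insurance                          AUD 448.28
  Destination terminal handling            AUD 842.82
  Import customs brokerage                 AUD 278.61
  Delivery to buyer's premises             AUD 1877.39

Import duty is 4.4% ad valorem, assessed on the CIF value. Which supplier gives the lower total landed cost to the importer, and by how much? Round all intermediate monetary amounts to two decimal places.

Supplier B is cheaper by AUD 6240.50

Supplier A (FCA):
CIF value = FCA price + origin terminal + freight + insurance = 69111.41 + 792.32 + 2070.35 + 448.28 = 72422.36
Import duty = 72422.36 × 4.4% = 3186.58
Buyer bears (A): 792.32 + 2070.35 + 448.28 + 842.82 + 278.61 + 1877.39 = 6309.77
Landed cost (A) = invoice 69111.41 + 6309.77 + duty 3186.58 = 78607.76
Supplier B (FOB):
CIF value = FOB price + freight + insurance = 63926.24 + 2070.35 + 448.28 = 66444.87
Import duty = 66444.87 × 4.4% = 2923.57
Buyer bears (B): 2070.35 + 448.28 + 842.82 + 278.61 + 1877.39 = 5517.45
Landed cost (B) = invoice 63926.24 + 5517.45 + duty 2923.57 = 72367.26
Difference = |78607.76 − 72367.26| = 6240.50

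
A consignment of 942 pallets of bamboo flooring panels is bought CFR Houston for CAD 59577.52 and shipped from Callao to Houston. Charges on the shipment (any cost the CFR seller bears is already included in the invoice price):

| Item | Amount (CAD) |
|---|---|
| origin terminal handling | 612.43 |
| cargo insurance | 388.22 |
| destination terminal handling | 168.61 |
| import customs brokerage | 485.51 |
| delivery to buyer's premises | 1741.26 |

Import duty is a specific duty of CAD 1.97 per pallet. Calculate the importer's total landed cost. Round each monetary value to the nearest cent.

Total landed cost: CAD 64216.86

CFR: the seller pays costs through ocean freight to the destination port, but not insurance.
Already in the invoice (seller's account under CFR): origin terminal — exclude.
CIF value = CFR price + insurance = 59577.52 + 388.22 = 59965.74
Import duty = 942 × 1.97 = 1855.74
Buyer bears: insurance 388.22 + destination terminal 168.61 + brokerage 485.51 + delivery 1741.26 + duty 1855.74 = 4639.34
Landed cost = invoice 59577.52 + 4639.34 = 64216.86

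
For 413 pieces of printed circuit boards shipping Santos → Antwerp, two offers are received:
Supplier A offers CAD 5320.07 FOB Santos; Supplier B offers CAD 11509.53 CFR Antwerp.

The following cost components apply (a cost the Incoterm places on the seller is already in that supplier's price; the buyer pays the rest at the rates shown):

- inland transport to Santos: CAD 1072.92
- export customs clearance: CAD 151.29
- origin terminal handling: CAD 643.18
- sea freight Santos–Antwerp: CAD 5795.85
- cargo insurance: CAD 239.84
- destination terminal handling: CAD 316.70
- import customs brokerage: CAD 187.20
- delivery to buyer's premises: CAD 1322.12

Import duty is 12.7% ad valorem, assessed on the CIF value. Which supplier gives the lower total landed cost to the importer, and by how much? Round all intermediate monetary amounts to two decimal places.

Supplier A (FOB):
CIF value = FOB price + freight + insurance = 5320.07 + 5795.85 + 239.84 = 11355.76
Import duty = 11355.76 × 12.7% = 1442.18
Buyer bears (A): 5795.85 + 239.84 + 316.70 + 187.20 + 1322.12 = 7861.71
Landed cost (A) = invoice 5320.07 + 7861.71 + duty 1442.18 = 14623.96
Supplier B (CFR):
CIF value = CFR price + insurance = 11509.53 + 239.84 = 11749.37
Import duty = 11749.37 × 12.7% = 1492.17
Buyer bears (B): 239.84 + 316.70 + 187.20 + 1322.12 = 2065.86
Landed cost (B) = invoice 11509.53 + 2065.86 + duty 1492.17 = 15067.56
Difference = |14623.96 − 15067.56| = 443.60

Supplier A is cheaper by CAD 443.60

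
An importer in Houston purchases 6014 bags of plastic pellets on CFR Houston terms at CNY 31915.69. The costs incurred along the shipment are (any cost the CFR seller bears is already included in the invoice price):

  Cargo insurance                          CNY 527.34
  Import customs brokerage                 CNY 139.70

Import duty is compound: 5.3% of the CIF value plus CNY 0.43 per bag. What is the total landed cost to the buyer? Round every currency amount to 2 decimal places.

Total landed cost: CNY 36888.23

CFR: the seller pays costs through ocean freight to the destination port, but not insurance.
CIF value = CFR price + insurance = 31915.69 + 527.34 = 32443.03
Ad valorem component: 32443.03 × 5.3% = 1719.48
Specific component: 6014 × 0.43 = 2586.02
Import duty = 1719.48 + 2586.02 = 4305.50
Buyer bears: insurance 527.34 + brokerage 139.70 + duty 4305.50 = 4972.54
Landed cost = invoice 31915.69 + 4972.54 = 36888.23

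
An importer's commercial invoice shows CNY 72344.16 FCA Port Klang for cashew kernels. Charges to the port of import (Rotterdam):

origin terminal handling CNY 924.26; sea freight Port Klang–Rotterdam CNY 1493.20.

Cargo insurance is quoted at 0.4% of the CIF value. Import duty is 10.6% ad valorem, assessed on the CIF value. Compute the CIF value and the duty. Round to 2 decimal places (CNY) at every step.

Let C be the CIF value. C = FCA price + pre-shipment costs + freight + 0.4% × C
C − 0.4% × C = 72344.16 + 924.26 + 1493.20
0.996 × C = 74761.62
C = 74761.62 / 0.996 = 75061.87
Insurance premium = 0.4% × 75061.87 = 300.25
Import duty = 75061.87 × 10.6% = 7956.56

CIF value: CNY 75061.87; import duty: CNY 7956.56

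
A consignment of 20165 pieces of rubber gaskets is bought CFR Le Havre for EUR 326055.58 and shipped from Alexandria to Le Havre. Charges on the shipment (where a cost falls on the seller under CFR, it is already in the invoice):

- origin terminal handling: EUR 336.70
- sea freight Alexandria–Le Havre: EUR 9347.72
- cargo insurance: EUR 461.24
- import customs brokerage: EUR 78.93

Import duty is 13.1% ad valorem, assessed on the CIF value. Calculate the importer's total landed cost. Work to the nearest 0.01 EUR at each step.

CFR: the seller pays costs through ocean freight to the destination port, but not insurance.
Already in the invoice (seller's account under CFR): origin terminal, freight — exclude.
CIF value = CFR price + insurance = 326055.58 + 461.24 = 326516.82
Import duty = 326516.82 × 13.1% = 42773.70
Buyer bears: insurance 461.24 + brokerage 78.93 + duty 42773.70 = 43313.87
Landed cost = invoice 326055.58 + 43313.87 = 369369.45

Total landed cost: EUR 369369.45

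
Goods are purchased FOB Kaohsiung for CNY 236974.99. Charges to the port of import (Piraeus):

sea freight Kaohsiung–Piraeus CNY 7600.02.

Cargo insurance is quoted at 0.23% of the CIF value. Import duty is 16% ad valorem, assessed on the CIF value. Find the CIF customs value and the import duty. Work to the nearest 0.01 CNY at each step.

CIF value: CNY 245138.83; import duty: CNY 39222.21

Let C be the CIF value. C = FOB price + freight + 0.23% × C
C − 0.23% × C = 236974.99 + 7600.02
0.9977 × C = 244575.01
C = 244575.01 / 0.9977 = 245138.83
Insurance premium = 0.23% × 245138.83 = 563.82
Import duty = 245138.83 × 16% = 39222.21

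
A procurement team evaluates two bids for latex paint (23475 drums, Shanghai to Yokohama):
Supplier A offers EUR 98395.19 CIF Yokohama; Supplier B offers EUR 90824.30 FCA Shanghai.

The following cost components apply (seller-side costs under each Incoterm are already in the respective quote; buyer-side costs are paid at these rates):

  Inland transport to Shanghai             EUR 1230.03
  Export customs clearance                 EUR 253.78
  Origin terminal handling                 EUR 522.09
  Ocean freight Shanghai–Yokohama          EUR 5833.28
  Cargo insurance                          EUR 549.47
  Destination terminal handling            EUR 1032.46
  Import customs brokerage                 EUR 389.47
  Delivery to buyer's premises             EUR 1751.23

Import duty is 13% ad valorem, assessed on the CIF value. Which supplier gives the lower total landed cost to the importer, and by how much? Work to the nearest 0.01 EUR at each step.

Supplier B is cheaper by EUR 752.63

Supplier A (CIF):
The CIF price already equals the CIF value: 98395.19
Import duty = 98395.19 × 13% = 12791.37
Buyer bears (A): 1032.46 + 389.47 + 1751.23 = 3173.16
Landed cost (A) = invoice 98395.19 + 3173.16 + duty 12791.37 = 114359.72
Supplier B (FCA):
CIF value = FCA price + origin terminal + freight + insurance = 90824.30 + 522.09 + 5833.28 + 549.47 = 97729.14
Import duty = 97729.14 × 13% = 12704.79
Buyer bears (B): 522.09 + 5833.28 + 549.47 + 1032.46 + 389.47 + 1751.23 = 10078.00
Landed cost (B) = invoice 90824.30 + 10078.00 + duty 12704.79 = 113607.09
Difference = |114359.72 − 113607.09| = 752.63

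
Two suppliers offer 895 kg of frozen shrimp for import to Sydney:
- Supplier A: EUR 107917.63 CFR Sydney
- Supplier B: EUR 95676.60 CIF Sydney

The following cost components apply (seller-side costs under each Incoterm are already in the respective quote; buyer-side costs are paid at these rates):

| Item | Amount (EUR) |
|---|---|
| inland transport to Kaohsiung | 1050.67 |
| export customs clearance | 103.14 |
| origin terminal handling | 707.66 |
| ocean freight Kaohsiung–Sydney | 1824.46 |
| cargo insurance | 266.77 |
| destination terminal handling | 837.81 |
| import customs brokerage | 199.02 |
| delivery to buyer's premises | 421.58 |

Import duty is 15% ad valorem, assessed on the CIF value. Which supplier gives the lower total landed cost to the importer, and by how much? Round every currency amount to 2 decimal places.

Supplier A (CFR):
CIF value = CFR price + insurance = 107917.63 + 266.77 = 108184.40
Import duty = 108184.40 × 15% = 16227.66
Buyer bears (A): 266.77 + 837.81 + 199.02 + 421.58 = 1725.18
Landed cost (A) = invoice 107917.63 + 1725.18 + duty 16227.66 = 125870.47
Supplier B (CIF):
The CIF price already equals the CIF value: 95676.60
Import duty = 95676.60 × 15% = 14351.49
Buyer bears (B): 837.81 + 199.02 + 421.58 = 1458.41
Landed cost (B) = invoice 95676.60 + 1458.41 + duty 14351.49 = 111486.50
Difference = |125870.47 − 111486.50| = 14383.97

Supplier B is cheaper by EUR 14383.97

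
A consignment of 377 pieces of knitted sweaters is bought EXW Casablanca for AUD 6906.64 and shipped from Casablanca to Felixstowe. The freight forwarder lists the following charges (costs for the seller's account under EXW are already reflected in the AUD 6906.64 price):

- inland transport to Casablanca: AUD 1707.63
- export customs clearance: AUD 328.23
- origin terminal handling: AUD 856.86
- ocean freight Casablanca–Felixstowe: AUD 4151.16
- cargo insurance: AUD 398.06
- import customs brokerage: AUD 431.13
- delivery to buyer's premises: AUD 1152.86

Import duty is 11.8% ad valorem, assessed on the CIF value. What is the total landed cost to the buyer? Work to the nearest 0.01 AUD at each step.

EXW: the seller makes goods available at their premises; the buyer bears all onward costs.
CIF value = EXW price + inland to port + export clearance + origin terminal + freight + insurance = 6906.64 + 1707.63 + 328.23 + 856.86 + 4151.16 + 398.06 = 14348.58
Import duty = 14348.58 × 11.8% = 1693.13
Buyer bears: inland to port 1707.63 + export clearance 328.23 + origin terminal 856.86 + freight 4151.16 + insurance 398.06 + brokerage 431.13 + delivery 1152.86 + duty 1693.13 = 10719.06
Landed cost = invoice 6906.64 + 10719.06 = 17625.70

Total landed cost: AUD 17625.70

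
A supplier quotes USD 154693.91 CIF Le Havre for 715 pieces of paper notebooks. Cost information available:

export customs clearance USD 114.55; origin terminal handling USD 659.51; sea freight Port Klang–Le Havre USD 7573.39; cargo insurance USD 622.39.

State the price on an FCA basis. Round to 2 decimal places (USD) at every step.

Not relevant to the conversion: export clearance — on the seller under both CIF and FCA; already in the CIF price and stays in the FCA price.
From CIF to FCA, the seller no longer bears: origin terminal, freight, insurance.
FCA price = 154693.91 − 659.51 − 7573.39 − 622.39 = 145838.62

FCA price: USD 145838.62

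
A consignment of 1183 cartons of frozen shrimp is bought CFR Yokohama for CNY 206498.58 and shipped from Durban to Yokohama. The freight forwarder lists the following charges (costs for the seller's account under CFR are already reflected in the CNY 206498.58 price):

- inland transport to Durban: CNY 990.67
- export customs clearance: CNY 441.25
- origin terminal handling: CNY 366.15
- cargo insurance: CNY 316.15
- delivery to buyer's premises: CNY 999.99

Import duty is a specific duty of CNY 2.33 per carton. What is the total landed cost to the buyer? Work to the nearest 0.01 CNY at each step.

CFR: the seller pays costs through ocean freight to the destination port, but not insurance.
Already in the invoice (seller's account under CFR): inland to port, export clearance, origin terminal — exclude.
CIF value = CFR price + insurance = 206498.58 + 316.15 = 206814.73
Import duty = 1183 × 2.33 = 2756.39
Buyer bears: insurance 316.15 + delivery 999.99 + duty 2756.39 = 4072.53
Landed cost = invoice 206498.58 + 4072.53 = 210571.11

Total landed cost: CNY 210571.11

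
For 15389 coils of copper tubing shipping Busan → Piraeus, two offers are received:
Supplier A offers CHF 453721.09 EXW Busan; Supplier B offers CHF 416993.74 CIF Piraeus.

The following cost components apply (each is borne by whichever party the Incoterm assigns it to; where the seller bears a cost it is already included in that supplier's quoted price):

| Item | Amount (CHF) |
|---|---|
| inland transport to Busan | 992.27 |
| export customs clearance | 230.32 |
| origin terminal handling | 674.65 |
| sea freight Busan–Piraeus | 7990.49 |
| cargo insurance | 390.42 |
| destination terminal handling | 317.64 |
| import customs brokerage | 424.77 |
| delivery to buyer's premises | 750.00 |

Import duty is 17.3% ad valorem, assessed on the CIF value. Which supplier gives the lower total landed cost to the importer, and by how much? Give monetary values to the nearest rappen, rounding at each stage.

Supplier A (EXW):
CIF value = EXW price + inland to port + export clearance + origin terminal + freight + insurance = 453721.09 + 992.27 + 230.32 + 674.65 + 7990.49 + 390.42 = 463999.24
Import duty = 463999.24 × 17.3% = 80271.87
Buyer bears (A): 992.27 + 230.32 + 674.65 + 7990.49 + 390.42 + 317.64 + 424.77 + 750.00 = 11770.56
Landed cost (A) = invoice 453721.09 + 11770.56 + duty 80271.87 = 545763.52
Supplier B (CIF):
The CIF price already equals the CIF value: 416993.74
Import duty = 416993.74 × 17.3% = 72139.92
Buyer bears (B): 317.64 + 424.77 + 750.00 = 1492.41
Landed cost (B) = invoice 416993.74 + 1492.41 + duty 72139.92 = 490626.07
Difference = |545763.52 − 490626.07| = 55137.45

Supplier B is cheaper by CHF 55137.45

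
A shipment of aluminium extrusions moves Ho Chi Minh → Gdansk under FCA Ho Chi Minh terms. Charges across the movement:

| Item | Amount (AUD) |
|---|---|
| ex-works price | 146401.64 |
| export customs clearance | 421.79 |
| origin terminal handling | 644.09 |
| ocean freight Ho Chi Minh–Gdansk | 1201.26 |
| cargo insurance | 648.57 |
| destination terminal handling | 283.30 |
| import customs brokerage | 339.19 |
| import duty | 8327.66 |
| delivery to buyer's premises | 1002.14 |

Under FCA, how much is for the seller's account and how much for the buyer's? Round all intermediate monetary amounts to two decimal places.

Seller: AUD 146823.43; buyer: AUD 12446.21

FCA: the seller delivers export-cleared goods to the carrier; the buyer bears costs from that point.
Seller's account: goods 146401.64 + export clearance 421.79 = 146823.43
Buyer's account: origin terminal 644.09 + freight 1201.26 + insurance 648.57 + destination terminal 283.30 + brokerage 339.19 + duty 8327.66 + delivery 1002.14 = 12446.21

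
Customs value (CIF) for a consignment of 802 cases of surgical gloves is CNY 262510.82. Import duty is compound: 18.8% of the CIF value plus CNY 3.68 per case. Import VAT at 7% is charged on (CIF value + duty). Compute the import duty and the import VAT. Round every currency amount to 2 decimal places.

Ad valorem component: 262510.82 × 18.8% = 49352.03
Specific component: 802 × 3.68 = 2951.36
Import duty = 49352.03 + 2951.36 = 52303.39
VAT base = CIF + duty = 262510.82 + 52303.39 = 314814.21
Import VAT = 314814.21 × 7% = 22036.99

Import duty: CNY 52303.39; import VAT: CNY 22036.99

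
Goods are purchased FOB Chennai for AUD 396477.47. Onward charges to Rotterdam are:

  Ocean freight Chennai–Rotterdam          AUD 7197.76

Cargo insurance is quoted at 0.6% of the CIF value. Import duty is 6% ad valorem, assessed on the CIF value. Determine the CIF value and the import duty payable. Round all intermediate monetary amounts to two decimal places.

Let C be the CIF value. C = FOB price + freight + 0.6% × C
C − 0.6% × C = 396477.47 + 7197.76
0.994 × C = 403675.23
C = 403675.23 / 0.994 = 406111.90
Insurance premium = 0.6% × 406111.90 = 2436.67
Import duty = 406111.90 × 6% = 24366.71

CIF value: AUD 406111.90; import duty: AUD 24366.71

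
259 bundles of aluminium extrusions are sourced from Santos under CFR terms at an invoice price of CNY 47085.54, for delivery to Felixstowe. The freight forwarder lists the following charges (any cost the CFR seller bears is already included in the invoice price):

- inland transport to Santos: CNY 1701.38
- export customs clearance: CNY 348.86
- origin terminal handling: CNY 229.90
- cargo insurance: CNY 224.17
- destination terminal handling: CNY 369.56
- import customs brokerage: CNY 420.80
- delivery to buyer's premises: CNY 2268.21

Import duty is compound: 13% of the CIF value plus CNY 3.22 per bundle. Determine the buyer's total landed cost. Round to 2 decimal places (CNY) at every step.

CFR: the seller pays costs through ocean freight to the destination port, but not insurance.
Already in the invoice (seller's account under CFR): inland to port, export clearance, origin terminal — exclude.
CIF value = CFR price + insurance = 47085.54 + 224.17 = 47309.71
Ad valorem component: 47309.71 × 13% = 6150.26
Specific component: 259 × 3.22 = 833.98
Import duty = 6150.26 + 833.98 = 6984.24
Buyer bears: insurance 224.17 + destination terminal 369.56 + brokerage 420.80 + delivery 2268.21 + duty 6984.24 = 10266.98
Landed cost = invoice 47085.54 + 10266.98 = 57352.52

Total landed cost: CNY 57352.52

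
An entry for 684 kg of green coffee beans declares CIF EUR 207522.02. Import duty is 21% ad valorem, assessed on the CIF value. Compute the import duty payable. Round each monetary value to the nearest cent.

Import duty = 207522.02 × 21% = 43579.62

Import duty: EUR 43579.62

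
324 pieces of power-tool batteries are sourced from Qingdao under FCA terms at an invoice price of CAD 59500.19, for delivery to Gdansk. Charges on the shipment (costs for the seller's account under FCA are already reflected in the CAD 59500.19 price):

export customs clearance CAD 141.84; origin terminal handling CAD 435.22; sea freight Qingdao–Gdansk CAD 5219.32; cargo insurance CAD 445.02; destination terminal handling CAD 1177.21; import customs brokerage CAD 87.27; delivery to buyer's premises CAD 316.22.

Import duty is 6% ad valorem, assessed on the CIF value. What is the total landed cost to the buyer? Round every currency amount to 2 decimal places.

Total landed cost: CAD 71116.44

FCA: the seller delivers export-cleared goods to the carrier; the buyer bears costs from that point.
Already in the invoice (seller's account under FCA): export clearance — exclude.
CIF value = FCA price + origin terminal + freight + insurance = 59500.19 + 435.22 + 5219.32 + 445.02 = 65599.75
Import duty = 65599.75 × 6% = 3935.99
Buyer bears: origin terminal 435.22 + freight 5219.32 + insurance 445.02 + destination terminal 1177.21 + brokerage 87.27 + delivery 316.22 + duty 3935.99 = 11616.25
Landed cost = invoice 59500.19 + 11616.25 = 71116.44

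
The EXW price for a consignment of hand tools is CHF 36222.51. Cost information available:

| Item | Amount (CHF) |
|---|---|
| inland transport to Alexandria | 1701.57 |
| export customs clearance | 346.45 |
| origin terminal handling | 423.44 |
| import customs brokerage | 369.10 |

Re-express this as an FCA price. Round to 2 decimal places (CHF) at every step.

FCA price: CHF 38270.53

Not relevant to the conversion: brokerage, origin terminal — on the buyer under both terms; not part of either seller's price.
From EXW to FCA, the seller additionally bears: inland to port, export clearance.
FCA price = 36222.51 + 1701.57 + 346.45 = 38270.53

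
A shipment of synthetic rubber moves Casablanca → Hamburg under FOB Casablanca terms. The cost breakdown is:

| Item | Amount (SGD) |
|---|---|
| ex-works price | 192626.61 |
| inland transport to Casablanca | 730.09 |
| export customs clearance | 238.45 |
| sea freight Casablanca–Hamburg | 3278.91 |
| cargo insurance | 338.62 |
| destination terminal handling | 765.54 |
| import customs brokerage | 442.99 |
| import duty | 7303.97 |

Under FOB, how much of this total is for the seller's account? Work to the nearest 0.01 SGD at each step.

Seller's account: SGD 193595.15

FOB: the seller bears costs until goods are on board at the origin port; the buyer bears freight, insurance and all costs thereafter.
Seller's account: goods 192626.61 + inland to port 730.09 + export clearance 238.45 = 193595.15
Buyer's account: freight 3278.91 + insurance 338.62 + destination terminal 765.54 + brokerage 442.99 + duty 7303.97 = 12130.03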